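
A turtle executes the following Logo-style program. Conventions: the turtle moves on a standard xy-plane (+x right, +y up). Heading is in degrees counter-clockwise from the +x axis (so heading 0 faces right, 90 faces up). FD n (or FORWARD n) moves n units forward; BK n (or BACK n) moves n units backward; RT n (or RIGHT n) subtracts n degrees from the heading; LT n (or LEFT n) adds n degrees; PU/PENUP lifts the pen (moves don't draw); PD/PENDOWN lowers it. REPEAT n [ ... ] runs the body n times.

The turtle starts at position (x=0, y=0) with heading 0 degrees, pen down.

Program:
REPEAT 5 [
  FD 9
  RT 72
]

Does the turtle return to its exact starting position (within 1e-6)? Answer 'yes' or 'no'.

Executing turtle program step by step:
Start: pos=(0,0), heading=0, pen down
REPEAT 5 [
  -- iteration 1/5 --
  FD 9: (0,0) -> (9,0) [heading=0, draw]
  RT 72: heading 0 -> 288
  -- iteration 2/5 --
  FD 9: (9,0) -> (11.781,-8.56) [heading=288, draw]
  RT 72: heading 288 -> 216
  -- iteration 3/5 --
  FD 9: (11.781,-8.56) -> (4.5,-13.85) [heading=216, draw]
  RT 72: heading 216 -> 144
  -- iteration 4/5 --
  FD 9: (4.5,-13.85) -> (-2.781,-8.56) [heading=144, draw]
  RT 72: heading 144 -> 72
  -- iteration 5/5 --
  FD 9: (-2.781,-8.56) -> (0,0) [heading=72, draw]
  RT 72: heading 72 -> 0
]
Final: pos=(0,0), heading=0, 5 segment(s) drawn

Start position: (0, 0)
Final position: (0, 0)
Distance = 0; < 1e-6 -> CLOSED

Answer: yes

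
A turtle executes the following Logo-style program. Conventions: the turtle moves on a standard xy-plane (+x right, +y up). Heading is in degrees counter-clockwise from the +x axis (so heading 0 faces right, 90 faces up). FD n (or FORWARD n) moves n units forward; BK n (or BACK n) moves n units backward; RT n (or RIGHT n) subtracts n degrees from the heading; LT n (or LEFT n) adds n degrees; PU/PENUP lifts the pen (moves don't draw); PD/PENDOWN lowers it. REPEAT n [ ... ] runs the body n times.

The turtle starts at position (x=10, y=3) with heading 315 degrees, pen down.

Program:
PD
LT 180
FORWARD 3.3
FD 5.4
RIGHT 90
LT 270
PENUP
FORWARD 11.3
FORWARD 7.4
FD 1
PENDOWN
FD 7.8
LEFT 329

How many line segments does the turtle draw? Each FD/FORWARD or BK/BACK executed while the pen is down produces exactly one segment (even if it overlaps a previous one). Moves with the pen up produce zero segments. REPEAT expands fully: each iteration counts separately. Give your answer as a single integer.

Executing turtle program step by step:
Start: pos=(10,3), heading=315, pen down
PD: pen down
LT 180: heading 315 -> 135
FD 3.3: (10,3) -> (7.667,5.333) [heading=135, draw]
FD 5.4: (7.667,5.333) -> (3.848,9.152) [heading=135, draw]
RT 90: heading 135 -> 45
LT 270: heading 45 -> 315
PU: pen up
FD 11.3: (3.848,9.152) -> (11.838,1.162) [heading=315, move]
FD 7.4: (11.838,1.162) -> (17.071,-4.071) [heading=315, move]
FD 1: (17.071,-4.071) -> (17.778,-4.778) [heading=315, move]
PD: pen down
FD 7.8: (17.778,-4.778) -> (23.294,-10.294) [heading=315, draw]
LT 329: heading 315 -> 284
Final: pos=(23.294,-10.294), heading=284, 3 segment(s) drawn
Segments drawn: 3

Answer: 3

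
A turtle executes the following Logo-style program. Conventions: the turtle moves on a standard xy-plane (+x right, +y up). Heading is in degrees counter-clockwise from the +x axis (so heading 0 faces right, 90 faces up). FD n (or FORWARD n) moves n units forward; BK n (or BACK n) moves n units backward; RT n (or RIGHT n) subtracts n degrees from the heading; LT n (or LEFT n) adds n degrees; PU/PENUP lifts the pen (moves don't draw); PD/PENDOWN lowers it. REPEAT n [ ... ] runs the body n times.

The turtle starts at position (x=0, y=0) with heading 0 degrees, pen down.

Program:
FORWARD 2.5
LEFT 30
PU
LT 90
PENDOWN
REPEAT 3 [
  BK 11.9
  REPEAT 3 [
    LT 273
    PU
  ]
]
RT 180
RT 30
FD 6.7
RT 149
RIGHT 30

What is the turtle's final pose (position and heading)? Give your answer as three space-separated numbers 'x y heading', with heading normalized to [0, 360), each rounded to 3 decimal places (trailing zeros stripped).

Answer: 2.885 2.104 28

Derivation:
Executing turtle program step by step:
Start: pos=(0,0), heading=0, pen down
FD 2.5: (0,0) -> (2.5,0) [heading=0, draw]
LT 30: heading 0 -> 30
PU: pen up
LT 90: heading 30 -> 120
PD: pen down
REPEAT 3 [
  -- iteration 1/3 --
  BK 11.9: (2.5,0) -> (8.45,-10.306) [heading=120, draw]
  REPEAT 3 [
    -- iteration 1/3 --
    LT 273: heading 120 -> 33
    PU: pen up
    -- iteration 2/3 --
    LT 273: heading 33 -> 306
    PU: pen up
    -- iteration 3/3 --
    LT 273: heading 306 -> 219
    PU: pen up
  ]
  -- iteration 2/3 --
  BK 11.9: (8.45,-10.306) -> (17.698,-2.817) [heading=219, move]
  REPEAT 3 [
    -- iteration 1/3 --
    LT 273: heading 219 -> 132
    PU: pen up
    -- iteration 2/3 --
    LT 273: heading 132 -> 45
    PU: pen up
    -- iteration 3/3 --
    LT 273: heading 45 -> 318
    PU: pen up
  ]
  -- iteration 3/3 --
  BK 11.9: (17.698,-2.817) -> (8.855,5.146) [heading=318, move]
  REPEAT 3 [
    -- iteration 1/3 --
    LT 273: heading 318 -> 231
    PU: pen up
    -- iteration 2/3 --
    LT 273: heading 231 -> 144
    PU: pen up
    -- iteration 3/3 --
    LT 273: heading 144 -> 57
    PU: pen up
  ]
]
RT 180: heading 57 -> 237
RT 30: heading 237 -> 207
FD 6.7: (8.855,5.146) -> (2.885,2.104) [heading=207, move]
RT 149: heading 207 -> 58
RT 30: heading 58 -> 28
Final: pos=(2.885,2.104), heading=28, 2 segment(s) drawn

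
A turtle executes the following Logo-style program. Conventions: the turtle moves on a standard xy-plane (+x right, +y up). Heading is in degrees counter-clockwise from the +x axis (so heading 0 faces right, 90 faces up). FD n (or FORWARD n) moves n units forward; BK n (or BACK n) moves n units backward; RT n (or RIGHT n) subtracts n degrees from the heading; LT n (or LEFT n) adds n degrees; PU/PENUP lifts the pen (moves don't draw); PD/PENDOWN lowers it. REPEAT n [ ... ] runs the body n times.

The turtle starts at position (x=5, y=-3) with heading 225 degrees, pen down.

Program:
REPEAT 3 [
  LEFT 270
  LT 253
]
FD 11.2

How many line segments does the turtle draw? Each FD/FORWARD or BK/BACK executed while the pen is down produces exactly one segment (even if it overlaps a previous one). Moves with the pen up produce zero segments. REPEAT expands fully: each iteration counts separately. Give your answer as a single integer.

Answer: 1

Derivation:
Executing turtle program step by step:
Start: pos=(5,-3), heading=225, pen down
REPEAT 3 [
  -- iteration 1/3 --
  LT 270: heading 225 -> 135
  LT 253: heading 135 -> 28
  -- iteration 2/3 --
  LT 270: heading 28 -> 298
  LT 253: heading 298 -> 191
  -- iteration 3/3 --
  LT 270: heading 191 -> 101
  LT 253: heading 101 -> 354
]
FD 11.2: (5,-3) -> (16.139,-4.171) [heading=354, draw]
Final: pos=(16.139,-4.171), heading=354, 1 segment(s) drawn
Segments drawn: 1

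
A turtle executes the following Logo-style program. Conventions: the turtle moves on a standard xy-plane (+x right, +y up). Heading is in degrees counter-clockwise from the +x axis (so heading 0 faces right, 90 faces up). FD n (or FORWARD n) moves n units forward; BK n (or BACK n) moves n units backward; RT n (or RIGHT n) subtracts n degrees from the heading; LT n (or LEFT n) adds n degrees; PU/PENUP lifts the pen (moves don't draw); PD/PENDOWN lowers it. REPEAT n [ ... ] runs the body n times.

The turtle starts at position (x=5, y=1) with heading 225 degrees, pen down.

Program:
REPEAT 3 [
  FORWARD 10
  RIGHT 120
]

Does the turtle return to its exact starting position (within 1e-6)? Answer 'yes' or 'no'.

Answer: yes

Derivation:
Executing turtle program step by step:
Start: pos=(5,1), heading=225, pen down
REPEAT 3 [
  -- iteration 1/3 --
  FD 10: (5,1) -> (-2.071,-6.071) [heading=225, draw]
  RT 120: heading 225 -> 105
  -- iteration 2/3 --
  FD 10: (-2.071,-6.071) -> (-4.659,3.588) [heading=105, draw]
  RT 120: heading 105 -> 345
  -- iteration 3/3 --
  FD 10: (-4.659,3.588) -> (5,1) [heading=345, draw]
  RT 120: heading 345 -> 225
]
Final: pos=(5,1), heading=225, 3 segment(s) drawn

Start position: (5, 1)
Final position: (5, 1)
Distance = 0; < 1e-6 -> CLOSED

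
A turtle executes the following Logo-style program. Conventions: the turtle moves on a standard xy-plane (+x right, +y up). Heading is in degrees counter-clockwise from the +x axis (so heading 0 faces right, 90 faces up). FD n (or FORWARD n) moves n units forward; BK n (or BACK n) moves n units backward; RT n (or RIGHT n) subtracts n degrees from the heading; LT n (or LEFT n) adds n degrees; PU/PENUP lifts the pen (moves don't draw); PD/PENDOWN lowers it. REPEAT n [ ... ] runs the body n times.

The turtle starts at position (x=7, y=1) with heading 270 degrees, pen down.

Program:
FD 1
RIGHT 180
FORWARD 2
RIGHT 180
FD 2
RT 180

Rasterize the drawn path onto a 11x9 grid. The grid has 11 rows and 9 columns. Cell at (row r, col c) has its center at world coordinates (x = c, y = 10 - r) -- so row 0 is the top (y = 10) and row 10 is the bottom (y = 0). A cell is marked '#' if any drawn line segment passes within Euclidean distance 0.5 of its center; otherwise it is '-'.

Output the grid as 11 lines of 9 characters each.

Answer: ---------
---------
---------
---------
---------
---------
---------
---------
-------#-
-------#-
-------#-

Derivation:
Segment 0: (7,1) -> (7,0)
Segment 1: (7,0) -> (7,2)
Segment 2: (7,2) -> (7,0)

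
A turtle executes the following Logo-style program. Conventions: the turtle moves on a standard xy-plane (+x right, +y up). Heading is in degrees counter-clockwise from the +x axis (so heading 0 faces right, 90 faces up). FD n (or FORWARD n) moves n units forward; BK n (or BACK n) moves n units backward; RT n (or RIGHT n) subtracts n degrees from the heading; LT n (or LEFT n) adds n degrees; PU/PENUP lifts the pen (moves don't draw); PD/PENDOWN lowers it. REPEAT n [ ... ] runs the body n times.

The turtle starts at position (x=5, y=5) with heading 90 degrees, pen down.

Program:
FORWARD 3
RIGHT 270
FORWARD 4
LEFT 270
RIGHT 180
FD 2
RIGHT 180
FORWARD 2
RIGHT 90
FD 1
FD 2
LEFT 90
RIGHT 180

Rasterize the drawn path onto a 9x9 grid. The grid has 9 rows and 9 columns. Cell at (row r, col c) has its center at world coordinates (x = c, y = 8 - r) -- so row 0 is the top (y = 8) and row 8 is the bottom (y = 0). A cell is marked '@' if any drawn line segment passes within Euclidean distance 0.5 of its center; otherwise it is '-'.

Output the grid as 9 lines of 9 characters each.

Segment 0: (5,5) -> (5,8)
Segment 1: (5,8) -> (1,8)
Segment 2: (1,8) -> (1,6)
Segment 3: (1,6) -> (1,8)
Segment 4: (1,8) -> (2,8)
Segment 5: (2,8) -> (4,8)

Answer: -@@@@@---
-@---@---
-@---@---
-----@---
---------
---------
---------
---------
---------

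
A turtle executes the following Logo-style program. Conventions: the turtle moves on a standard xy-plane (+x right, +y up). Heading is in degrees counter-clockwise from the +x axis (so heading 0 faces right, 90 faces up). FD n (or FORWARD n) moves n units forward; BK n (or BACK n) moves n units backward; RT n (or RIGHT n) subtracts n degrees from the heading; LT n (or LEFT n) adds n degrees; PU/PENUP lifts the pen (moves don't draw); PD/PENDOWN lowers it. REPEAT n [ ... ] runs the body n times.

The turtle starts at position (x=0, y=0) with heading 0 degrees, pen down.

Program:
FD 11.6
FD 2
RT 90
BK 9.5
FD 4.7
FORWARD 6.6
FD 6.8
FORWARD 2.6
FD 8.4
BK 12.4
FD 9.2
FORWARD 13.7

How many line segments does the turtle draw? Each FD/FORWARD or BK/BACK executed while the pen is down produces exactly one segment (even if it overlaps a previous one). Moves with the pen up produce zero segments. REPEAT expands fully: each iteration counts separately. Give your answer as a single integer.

Answer: 11

Derivation:
Executing turtle program step by step:
Start: pos=(0,0), heading=0, pen down
FD 11.6: (0,0) -> (11.6,0) [heading=0, draw]
FD 2: (11.6,0) -> (13.6,0) [heading=0, draw]
RT 90: heading 0 -> 270
BK 9.5: (13.6,0) -> (13.6,9.5) [heading=270, draw]
FD 4.7: (13.6,9.5) -> (13.6,4.8) [heading=270, draw]
FD 6.6: (13.6,4.8) -> (13.6,-1.8) [heading=270, draw]
FD 6.8: (13.6,-1.8) -> (13.6,-8.6) [heading=270, draw]
FD 2.6: (13.6,-8.6) -> (13.6,-11.2) [heading=270, draw]
FD 8.4: (13.6,-11.2) -> (13.6,-19.6) [heading=270, draw]
BK 12.4: (13.6,-19.6) -> (13.6,-7.2) [heading=270, draw]
FD 9.2: (13.6,-7.2) -> (13.6,-16.4) [heading=270, draw]
FD 13.7: (13.6,-16.4) -> (13.6,-30.1) [heading=270, draw]
Final: pos=(13.6,-30.1), heading=270, 11 segment(s) drawn
Segments drawn: 11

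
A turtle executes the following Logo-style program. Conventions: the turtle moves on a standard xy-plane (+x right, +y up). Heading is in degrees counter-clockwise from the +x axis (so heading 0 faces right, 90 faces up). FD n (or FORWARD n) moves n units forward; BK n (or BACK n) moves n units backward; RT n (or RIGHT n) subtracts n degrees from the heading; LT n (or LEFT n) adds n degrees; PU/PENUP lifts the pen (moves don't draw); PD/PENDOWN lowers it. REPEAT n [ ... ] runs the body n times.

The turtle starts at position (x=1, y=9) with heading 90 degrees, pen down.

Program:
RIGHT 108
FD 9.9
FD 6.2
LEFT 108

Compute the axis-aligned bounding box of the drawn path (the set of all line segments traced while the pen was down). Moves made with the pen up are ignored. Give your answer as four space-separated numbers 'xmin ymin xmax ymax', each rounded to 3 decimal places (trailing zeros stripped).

Executing turtle program step by step:
Start: pos=(1,9), heading=90, pen down
RT 108: heading 90 -> 342
FD 9.9: (1,9) -> (10.415,5.941) [heading=342, draw]
FD 6.2: (10.415,5.941) -> (16.312,4.025) [heading=342, draw]
LT 108: heading 342 -> 90
Final: pos=(16.312,4.025), heading=90, 2 segment(s) drawn

Segment endpoints: x in {1, 10.415, 16.312}, y in {4.025, 5.941, 9}
xmin=1, ymin=4.025, xmax=16.312, ymax=9

Answer: 1 4.025 16.312 9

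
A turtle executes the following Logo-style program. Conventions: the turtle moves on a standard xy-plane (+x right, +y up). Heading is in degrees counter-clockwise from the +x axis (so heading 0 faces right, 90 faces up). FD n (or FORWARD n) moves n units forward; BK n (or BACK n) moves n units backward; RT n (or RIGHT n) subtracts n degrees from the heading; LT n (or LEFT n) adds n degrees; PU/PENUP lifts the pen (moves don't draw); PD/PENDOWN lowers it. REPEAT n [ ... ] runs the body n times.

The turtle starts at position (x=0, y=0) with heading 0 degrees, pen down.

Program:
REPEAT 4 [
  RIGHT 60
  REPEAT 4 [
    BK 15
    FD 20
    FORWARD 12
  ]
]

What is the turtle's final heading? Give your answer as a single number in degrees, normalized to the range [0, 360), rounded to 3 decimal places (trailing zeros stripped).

Executing turtle program step by step:
Start: pos=(0,0), heading=0, pen down
REPEAT 4 [
  -- iteration 1/4 --
  RT 60: heading 0 -> 300
  REPEAT 4 [
    -- iteration 1/4 --
    BK 15: (0,0) -> (-7.5,12.99) [heading=300, draw]
    FD 20: (-7.5,12.99) -> (2.5,-4.33) [heading=300, draw]
    FD 12: (2.5,-4.33) -> (8.5,-14.722) [heading=300, draw]
    -- iteration 2/4 --
    BK 15: (8.5,-14.722) -> (1,-1.732) [heading=300, draw]
    FD 20: (1,-1.732) -> (11,-19.053) [heading=300, draw]
    FD 12: (11,-19.053) -> (17,-29.445) [heading=300, draw]
    -- iteration 3/4 --
    BK 15: (17,-29.445) -> (9.5,-16.454) [heading=300, draw]
    FD 20: (9.5,-16.454) -> (19.5,-33.775) [heading=300, draw]
    FD 12: (19.5,-33.775) -> (25.5,-44.167) [heading=300, draw]
    -- iteration 4/4 --
    BK 15: (25.5,-44.167) -> (18,-31.177) [heading=300, draw]
    FD 20: (18,-31.177) -> (28,-48.497) [heading=300, draw]
    FD 12: (28,-48.497) -> (34,-58.89) [heading=300, draw]
  ]
  -- iteration 2/4 --
  RT 60: heading 300 -> 240
  REPEAT 4 [
    -- iteration 1/4 --
    BK 15: (34,-58.89) -> (41.5,-45.899) [heading=240, draw]
    FD 20: (41.5,-45.899) -> (31.5,-63.22) [heading=240, draw]
    FD 12: (31.5,-63.22) -> (25.5,-73.612) [heading=240, draw]
    -- iteration 2/4 --
    BK 15: (25.5,-73.612) -> (33,-60.622) [heading=240, draw]
    FD 20: (33,-60.622) -> (23,-77.942) [heading=240, draw]
    FD 12: (23,-77.942) -> (17,-88.335) [heading=240, draw]
    -- iteration 3/4 --
    BK 15: (17,-88.335) -> (24.5,-75.344) [heading=240, draw]
    FD 20: (24.5,-75.344) -> (14.5,-92.665) [heading=240, draw]
    FD 12: (14.5,-92.665) -> (8.5,-103.057) [heading=240, draw]
    -- iteration 4/4 --
    BK 15: (8.5,-103.057) -> (16,-90.067) [heading=240, draw]
    FD 20: (16,-90.067) -> (6,-107.387) [heading=240, draw]
    FD 12: (6,-107.387) -> (0,-117.779) [heading=240, draw]
  ]
  -- iteration 3/4 --
  RT 60: heading 240 -> 180
  REPEAT 4 [
    -- iteration 1/4 --
    BK 15: (0,-117.779) -> (15,-117.779) [heading=180, draw]
    FD 20: (15,-117.779) -> (-5,-117.779) [heading=180, draw]
    FD 12: (-5,-117.779) -> (-17,-117.779) [heading=180, draw]
    -- iteration 2/4 --
    BK 15: (-17,-117.779) -> (-2,-117.779) [heading=180, draw]
    FD 20: (-2,-117.779) -> (-22,-117.779) [heading=180, draw]
    FD 12: (-22,-117.779) -> (-34,-117.779) [heading=180, draw]
    -- iteration 3/4 --
    BK 15: (-34,-117.779) -> (-19,-117.779) [heading=180, draw]
    FD 20: (-19,-117.779) -> (-39,-117.779) [heading=180, draw]
    FD 12: (-39,-117.779) -> (-51,-117.779) [heading=180, draw]
    -- iteration 4/4 --
    BK 15: (-51,-117.779) -> (-36,-117.779) [heading=180, draw]
    FD 20: (-36,-117.779) -> (-56,-117.779) [heading=180, draw]
    FD 12: (-56,-117.779) -> (-68,-117.779) [heading=180, draw]
  ]
  -- iteration 4/4 --
  RT 60: heading 180 -> 120
  REPEAT 4 [
    -- iteration 1/4 --
    BK 15: (-68,-117.779) -> (-60.5,-130.77) [heading=120, draw]
    FD 20: (-60.5,-130.77) -> (-70.5,-113.449) [heading=120, draw]
    FD 12: (-70.5,-113.449) -> (-76.5,-103.057) [heading=120, draw]
    -- iteration 2/4 --
    BK 15: (-76.5,-103.057) -> (-69,-116.047) [heading=120, draw]
    FD 20: (-69,-116.047) -> (-79,-98.727) [heading=120, draw]
    FD 12: (-79,-98.727) -> (-85,-88.335) [heading=120, draw]
    -- iteration 3/4 --
    BK 15: (-85,-88.335) -> (-77.5,-101.325) [heading=120, draw]
    FD 20: (-77.5,-101.325) -> (-87.5,-84.004) [heading=120, draw]
    FD 12: (-87.5,-84.004) -> (-93.5,-73.612) [heading=120, draw]
    -- iteration 4/4 --
    BK 15: (-93.5,-73.612) -> (-86,-86.603) [heading=120, draw]
    FD 20: (-86,-86.603) -> (-96,-69.282) [heading=120, draw]
    FD 12: (-96,-69.282) -> (-102,-58.89) [heading=120, draw]
  ]
]
Final: pos=(-102,-58.89), heading=120, 48 segment(s) drawn

Answer: 120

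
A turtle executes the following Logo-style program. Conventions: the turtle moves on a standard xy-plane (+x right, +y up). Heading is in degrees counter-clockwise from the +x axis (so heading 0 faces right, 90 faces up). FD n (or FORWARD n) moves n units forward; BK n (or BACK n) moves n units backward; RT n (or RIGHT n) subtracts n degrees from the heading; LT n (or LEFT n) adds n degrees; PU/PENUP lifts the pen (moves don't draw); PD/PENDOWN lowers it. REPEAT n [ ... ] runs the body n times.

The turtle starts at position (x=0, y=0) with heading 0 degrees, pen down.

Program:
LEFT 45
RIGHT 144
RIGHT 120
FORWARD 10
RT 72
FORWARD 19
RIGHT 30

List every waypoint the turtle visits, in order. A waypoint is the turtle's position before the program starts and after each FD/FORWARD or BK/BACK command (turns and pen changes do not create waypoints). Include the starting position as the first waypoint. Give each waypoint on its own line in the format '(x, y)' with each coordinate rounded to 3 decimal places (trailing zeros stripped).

Executing turtle program step by step:
Start: pos=(0,0), heading=0, pen down
LT 45: heading 0 -> 45
RT 144: heading 45 -> 261
RT 120: heading 261 -> 141
FD 10: (0,0) -> (-7.771,6.293) [heading=141, draw]
RT 72: heading 141 -> 69
FD 19: (-7.771,6.293) -> (-0.962,24.031) [heading=69, draw]
RT 30: heading 69 -> 39
Final: pos=(-0.962,24.031), heading=39, 2 segment(s) drawn
Waypoints (3 total):
(0, 0)
(-7.771, 6.293)
(-0.962, 24.031)

Answer: (0, 0)
(-7.771, 6.293)
(-0.962, 24.031)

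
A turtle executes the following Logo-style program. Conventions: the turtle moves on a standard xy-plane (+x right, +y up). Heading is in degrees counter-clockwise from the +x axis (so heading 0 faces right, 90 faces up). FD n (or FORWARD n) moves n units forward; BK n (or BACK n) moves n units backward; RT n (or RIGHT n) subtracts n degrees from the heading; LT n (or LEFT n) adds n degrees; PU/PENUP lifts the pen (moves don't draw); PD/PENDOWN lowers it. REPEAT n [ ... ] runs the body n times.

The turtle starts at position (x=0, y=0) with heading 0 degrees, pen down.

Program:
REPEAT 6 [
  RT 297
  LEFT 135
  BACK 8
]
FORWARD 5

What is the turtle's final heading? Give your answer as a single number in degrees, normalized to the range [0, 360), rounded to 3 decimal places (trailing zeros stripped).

Executing turtle program step by step:
Start: pos=(0,0), heading=0, pen down
REPEAT 6 [
  -- iteration 1/6 --
  RT 297: heading 0 -> 63
  LT 135: heading 63 -> 198
  BK 8: (0,0) -> (7.608,2.472) [heading=198, draw]
  -- iteration 2/6 --
  RT 297: heading 198 -> 261
  LT 135: heading 261 -> 36
  BK 8: (7.608,2.472) -> (1.136,-2.23) [heading=36, draw]
  -- iteration 3/6 --
  RT 297: heading 36 -> 99
  LT 135: heading 99 -> 234
  BK 8: (1.136,-2.23) -> (5.839,4.242) [heading=234, draw]
  -- iteration 4/6 --
  RT 297: heading 234 -> 297
  LT 135: heading 297 -> 72
  BK 8: (5.839,4.242) -> (3.366,-3.366) [heading=72, draw]
  -- iteration 5/6 --
  RT 297: heading 72 -> 135
  LT 135: heading 135 -> 270
  BK 8: (3.366,-3.366) -> (3.366,4.634) [heading=270, draw]
  -- iteration 6/6 --
  RT 297: heading 270 -> 333
  LT 135: heading 333 -> 108
  BK 8: (3.366,4.634) -> (5.839,-2.975) [heading=108, draw]
]
FD 5: (5.839,-2.975) -> (4.294,1.78) [heading=108, draw]
Final: pos=(4.294,1.78), heading=108, 7 segment(s) drawn

Answer: 108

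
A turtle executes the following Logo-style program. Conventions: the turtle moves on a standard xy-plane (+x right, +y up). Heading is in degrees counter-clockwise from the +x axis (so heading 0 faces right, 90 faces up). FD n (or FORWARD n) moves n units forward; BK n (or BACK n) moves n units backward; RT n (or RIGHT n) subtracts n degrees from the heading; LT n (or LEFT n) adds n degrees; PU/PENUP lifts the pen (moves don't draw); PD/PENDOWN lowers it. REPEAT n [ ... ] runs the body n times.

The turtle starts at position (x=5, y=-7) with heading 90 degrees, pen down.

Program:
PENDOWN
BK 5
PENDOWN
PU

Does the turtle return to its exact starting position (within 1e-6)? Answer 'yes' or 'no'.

Answer: no

Derivation:
Executing turtle program step by step:
Start: pos=(5,-7), heading=90, pen down
PD: pen down
BK 5: (5,-7) -> (5,-12) [heading=90, draw]
PD: pen down
PU: pen up
Final: pos=(5,-12), heading=90, 1 segment(s) drawn

Start position: (5, -7)
Final position: (5, -12)
Distance = 5; >= 1e-6 -> NOT closed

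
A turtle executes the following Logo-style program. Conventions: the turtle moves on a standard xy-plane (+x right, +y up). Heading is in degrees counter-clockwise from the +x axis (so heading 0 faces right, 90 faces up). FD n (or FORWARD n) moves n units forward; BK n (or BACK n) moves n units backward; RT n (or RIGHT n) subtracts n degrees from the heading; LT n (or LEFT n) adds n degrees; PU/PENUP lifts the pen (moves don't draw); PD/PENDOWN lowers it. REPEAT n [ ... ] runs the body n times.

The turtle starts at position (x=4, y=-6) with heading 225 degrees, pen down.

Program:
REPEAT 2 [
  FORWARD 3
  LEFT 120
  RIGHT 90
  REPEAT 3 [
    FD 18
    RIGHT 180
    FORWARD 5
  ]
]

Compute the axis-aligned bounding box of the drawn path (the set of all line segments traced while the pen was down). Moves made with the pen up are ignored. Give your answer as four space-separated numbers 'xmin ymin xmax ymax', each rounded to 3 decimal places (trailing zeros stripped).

Executing turtle program step by step:
Start: pos=(4,-6), heading=225, pen down
REPEAT 2 [
  -- iteration 1/2 --
  FD 3: (4,-6) -> (1.879,-8.121) [heading=225, draw]
  LT 120: heading 225 -> 345
  RT 90: heading 345 -> 255
  REPEAT 3 [
    -- iteration 1/3 --
    FD 18: (1.879,-8.121) -> (-2.78,-25.508) [heading=255, draw]
    RT 180: heading 255 -> 75
    FD 5: (-2.78,-25.508) -> (-1.486,-20.678) [heading=75, draw]
    -- iteration 2/3 --
    FD 18: (-1.486,-20.678) -> (3.173,-3.292) [heading=75, draw]
    RT 180: heading 75 -> 255
    FD 5: (3.173,-3.292) -> (1.879,-8.121) [heading=255, draw]
    -- iteration 3/3 --
    FD 18: (1.879,-8.121) -> (-2.78,-25.508) [heading=255, draw]
    RT 180: heading 255 -> 75
    FD 5: (-2.78,-25.508) -> (-1.486,-20.678) [heading=75, draw]
  ]
  -- iteration 2/2 --
  FD 3: (-1.486,-20.678) -> (-0.71,-17.781) [heading=75, draw]
  LT 120: heading 75 -> 195
  RT 90: heading 195 -> 105
  REPEAT 3 [
    -- iteration 1/3 --
    FD 18: (-0.71,-17.781) -> (-5.368,-0.394) [heading=105, draw]
    RT 180: heading 105 -> 285
    FD 5: (-5.368,-0.394) -> (-4.074,-5.224) [heading=285, draw]
    -- iteration 2/3 --
    FD 18: (-4.074,-5.224) -> (0.585,-22.61) [heading=285, draw]
    RT 180: heading 285 -> 105
    FD 5: (0.585,-22.61) -> (-0.71,-17.781) [heading=105, draw]
    -- iteration 3/3 --
    FD 18: (-0.71,-17.781) -> (-5.368,-0.394) [heading=105, draw]
    RT 180: heading 105 -> 285
    FD 5: (-5.368,-0.394) -> (-4.074,-5.224) [heading=285, draw]
  ]
]
Final: pos=(-4.074,-5.224), heading=285, 14 segment(s) drawn

Segment endpoints: x in {-5.368, -5.368, -4.074, -4.074, -2.78, -2.78, -1.486, -1.486, -0.71, -0.71, 0.585, 1.879, 1.879, 3.173, 4}, y in {-25.508, -22.61, -20.678, -17.781, -8.121, -6, -5.224, -5.224, -3.292, -0.394, -0.394}
xmin=-5.368, ymin=-25.508, xmax=4, ymax=-0.394

Answer: -5.368 -25.508 4 -0.394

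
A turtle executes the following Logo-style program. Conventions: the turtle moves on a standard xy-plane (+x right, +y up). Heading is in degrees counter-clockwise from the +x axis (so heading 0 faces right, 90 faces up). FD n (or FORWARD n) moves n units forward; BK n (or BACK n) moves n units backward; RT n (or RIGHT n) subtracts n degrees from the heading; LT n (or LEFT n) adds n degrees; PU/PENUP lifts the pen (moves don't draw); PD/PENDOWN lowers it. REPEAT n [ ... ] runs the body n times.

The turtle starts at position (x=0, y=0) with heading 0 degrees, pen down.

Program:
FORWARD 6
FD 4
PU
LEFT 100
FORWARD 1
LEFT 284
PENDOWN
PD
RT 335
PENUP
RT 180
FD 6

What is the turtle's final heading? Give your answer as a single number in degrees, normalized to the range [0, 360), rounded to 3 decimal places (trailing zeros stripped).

Answer: 229

Derivation:
Executing turtle program step by step:
Start: pos=(0,0), heading=0, pen down
FD 6: (0,0) -> (6,0) [heading=0, draw]
FD 4: (6,0) -> (10,0) [heading=0, draw]
PU: pen up
LT 100: heading 0 -> 100
FD 1: (10,0) -> (9.826,0.985) [heading=100, move]
LT 284: heading 100 -> 24
PD: pen down
PD: pen down
RT 335: heading 24 -> 49
PU: pen up
RT 180: heading 49 -> 229
FD 6: (9.826,0.985) -> (5.89,-3.543) [heading=229, move]
Final: pos=(5.89,-3.543), heading=229, 2 segment(s) drawn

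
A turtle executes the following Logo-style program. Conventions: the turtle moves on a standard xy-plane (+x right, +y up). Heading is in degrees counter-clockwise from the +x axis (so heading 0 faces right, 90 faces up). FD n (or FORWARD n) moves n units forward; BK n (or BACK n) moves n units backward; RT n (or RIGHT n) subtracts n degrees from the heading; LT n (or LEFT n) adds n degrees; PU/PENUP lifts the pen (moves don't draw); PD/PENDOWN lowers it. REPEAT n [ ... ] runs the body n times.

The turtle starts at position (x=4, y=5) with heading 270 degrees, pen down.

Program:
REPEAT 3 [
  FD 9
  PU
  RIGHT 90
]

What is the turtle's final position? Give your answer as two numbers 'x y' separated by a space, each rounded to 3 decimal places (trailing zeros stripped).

Executing turtle program step by step:
Start: pos=(4,5), heading=270, pen down
REPEAT 3 [
  -- iteration 1/3 --
  FD 9: (4,5) -> (4,-4) [heading=270, draw]
  PU: pen up
  RT 90: heading 270 -> 180
  -- iteration 2/3 --
  FD 9: (4,-4) -> (-5,-4) [heading=180, move]
  PU: pen up
  RT 90: heading 180 -> 90
  -- iteration 3/3 --
  FD 9: (-5,-4) -> (-5,5) [heading=90, move]
  PU: pen up
  RT 90: heading 90 -> 0
]
Final: pos=(-5,5), heading=0, 1 segment(s) drawn

Answer: -5 5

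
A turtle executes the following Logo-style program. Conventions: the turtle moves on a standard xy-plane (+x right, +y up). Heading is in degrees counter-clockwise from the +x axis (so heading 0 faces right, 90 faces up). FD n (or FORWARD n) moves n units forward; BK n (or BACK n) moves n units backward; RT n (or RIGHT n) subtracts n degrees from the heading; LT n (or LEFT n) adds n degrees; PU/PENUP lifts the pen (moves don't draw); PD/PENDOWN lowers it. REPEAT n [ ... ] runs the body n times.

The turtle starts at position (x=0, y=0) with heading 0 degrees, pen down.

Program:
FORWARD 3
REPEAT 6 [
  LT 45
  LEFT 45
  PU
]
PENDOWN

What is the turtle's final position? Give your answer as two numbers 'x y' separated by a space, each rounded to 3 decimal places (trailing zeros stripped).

Answer: 3 0

Derivation:
Executing turtle program step by step:
Start: pos=(0,0), heading=0, pen down
FD 3: (0,0) -> (3,0) [heading=0, draw]
REPEAT 6 [
  -- iteration 1/6 --
  LT 45: heading 0 -> 45
  LT 45: heading 45 -> 90
  PU: pen up
  -- iteration 2/6 --
  LT 45: heading 90 -> 135
  LT 45: heading 135 -> 180
  PU: pen up
  -- iteration 3/6 --
  LT 45: heading 180 -> 225
  LT 45: heading 225 -> 270
  PU: pen up
  -- iteration 4/6 --
  LT 45: heading 270 -> 315
  LT 45: heading 315 -> 0
  PU: pen up
  -- iteration 5/6 --
  LT 45: heading 0 -> 45
  LT 45: heading 45 -> 90
  PU: pen up
  -- iteration 6/6 --
  LT 45: heading 90 -> 135
  LT 45: heading 135 -> 180
  PU: pen up
]
PD: pen down
Final: pos=(3,0), heading=180, 1 segment(s) drawn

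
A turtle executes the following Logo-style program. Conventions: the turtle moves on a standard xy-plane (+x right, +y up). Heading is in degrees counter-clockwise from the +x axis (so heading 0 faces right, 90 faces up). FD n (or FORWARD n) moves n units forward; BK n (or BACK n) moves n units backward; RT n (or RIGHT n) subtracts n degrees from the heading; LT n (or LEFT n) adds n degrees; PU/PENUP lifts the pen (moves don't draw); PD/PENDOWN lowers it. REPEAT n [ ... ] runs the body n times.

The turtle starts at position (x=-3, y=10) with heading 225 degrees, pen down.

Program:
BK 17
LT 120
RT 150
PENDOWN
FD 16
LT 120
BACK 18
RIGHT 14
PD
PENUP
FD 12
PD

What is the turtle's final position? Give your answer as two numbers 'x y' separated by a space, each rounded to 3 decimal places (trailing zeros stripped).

Answer: -12.981 20.322

Derivation:
Executing turtle program step by step:
Start: pos=(-3,10), heading=225, pen down
BK 17: (-3,10) -> (9.021,22.021) [heading=225, draw]
LT 120: heading 225 -> 345
RT 150: heading 345 -> 195
PD: pen down
FD 16: (9.021,22.021) -> (-6.434,17.88) [heading=195, draw]
LT 120: heading 195 -> 315
BK 18: (-6.434,17.88) -> (-19.162,30.608) [heading=315, draw]
RT 14: heading 315 -> 301
PD: pen down
PU: pen up
FD 12: (-19.162,30.608) -> (-12.981,20.322) [heading=301, move]
PD: pen down
Final: pos=(-12.981,20.322), heading=301, 3 segment(s) drawn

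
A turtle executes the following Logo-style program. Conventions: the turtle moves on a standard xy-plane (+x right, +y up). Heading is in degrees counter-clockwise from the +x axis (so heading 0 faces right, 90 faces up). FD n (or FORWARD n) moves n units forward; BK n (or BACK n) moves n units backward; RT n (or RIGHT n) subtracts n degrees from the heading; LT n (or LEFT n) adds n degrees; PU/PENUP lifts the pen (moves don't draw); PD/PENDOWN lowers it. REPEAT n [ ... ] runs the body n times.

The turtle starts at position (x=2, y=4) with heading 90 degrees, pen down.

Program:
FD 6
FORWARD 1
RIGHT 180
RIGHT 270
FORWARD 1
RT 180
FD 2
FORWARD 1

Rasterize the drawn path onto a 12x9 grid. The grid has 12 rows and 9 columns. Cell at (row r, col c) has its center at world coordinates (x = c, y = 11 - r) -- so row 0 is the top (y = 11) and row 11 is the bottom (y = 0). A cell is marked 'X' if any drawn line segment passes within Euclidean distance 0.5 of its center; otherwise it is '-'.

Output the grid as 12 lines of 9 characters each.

Answer: XXXX-----
--X------
--X------
--X------
--X------
--X------
--X------
--X------
---------
---------
---------
---------

Derivation:
Segment 0: (2,4) -> (2,10)
Segment 1: (2,10) -> (2,11)
Segment 2: (2,11) -> (3,11)
Segment 3: (3,11) -> (1,11)
Segment 4: (1,11) -> (0,11)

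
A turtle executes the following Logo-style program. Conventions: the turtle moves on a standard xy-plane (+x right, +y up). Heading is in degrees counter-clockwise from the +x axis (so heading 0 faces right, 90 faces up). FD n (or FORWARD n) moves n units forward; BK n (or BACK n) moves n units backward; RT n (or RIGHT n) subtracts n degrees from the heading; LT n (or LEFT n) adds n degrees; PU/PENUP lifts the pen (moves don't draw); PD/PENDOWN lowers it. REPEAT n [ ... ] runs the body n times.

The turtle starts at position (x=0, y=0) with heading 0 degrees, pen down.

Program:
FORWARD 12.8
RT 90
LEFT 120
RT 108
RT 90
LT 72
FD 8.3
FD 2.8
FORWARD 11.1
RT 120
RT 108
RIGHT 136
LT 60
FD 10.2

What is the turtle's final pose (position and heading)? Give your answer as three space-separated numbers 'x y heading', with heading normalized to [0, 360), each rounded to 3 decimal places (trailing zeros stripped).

Executing turtle program step by step:
Start: pos=(0,0), heading=0, pen down
FD 12.8: (0,0) -> (12.8,0) [heading=0, draw]
RT 90: heading 0 -> 270
LT 120: heading 270 -> 30
RT 108: heading 30 -> 282
RT 90: heading 282 -> 192
LT 72: heading 192 -> 264
FD 8.3: (12.8,0) -> (11.932,-8.255) [heading=264, draw]
FD 2.8: (11.932,-8.255) -> (11.64,-11.039) [heading=264, draw]
FD 11.1: (11.64,-11.039) -> (10.479,-22.078) [heading=264, draw]
RT 120: heading 264 -> 144
RT 108: heading 144 -> 36
RT 136: heading 36 -> 260
LT 60: heading 260 -> 320
FD 10.2: (10.479,-22.078) -> (18.293,-28.635) [heading=320, draw]
Final: pos=(18.293,-28.635), heading=320, 5 segment(s) drawn

Answer: 18.293 -28.635 320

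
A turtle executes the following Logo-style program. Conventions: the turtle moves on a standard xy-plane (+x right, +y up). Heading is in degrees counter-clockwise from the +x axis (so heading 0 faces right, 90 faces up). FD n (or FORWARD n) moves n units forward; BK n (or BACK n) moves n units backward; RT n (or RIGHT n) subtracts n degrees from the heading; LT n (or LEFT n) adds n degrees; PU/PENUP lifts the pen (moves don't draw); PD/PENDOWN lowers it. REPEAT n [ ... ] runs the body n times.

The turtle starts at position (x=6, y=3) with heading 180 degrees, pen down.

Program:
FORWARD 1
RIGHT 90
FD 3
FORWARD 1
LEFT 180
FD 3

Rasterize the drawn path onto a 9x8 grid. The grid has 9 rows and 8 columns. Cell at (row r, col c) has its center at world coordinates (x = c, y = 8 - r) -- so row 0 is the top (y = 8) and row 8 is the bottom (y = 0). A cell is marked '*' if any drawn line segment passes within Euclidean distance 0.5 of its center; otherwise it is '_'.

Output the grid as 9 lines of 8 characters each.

Segment 0: (6,3) -> (5,3)
Segment 1: (5,3) -> (5,6)
Segment 2: (5,6) -> (5,7)
Segment 3: (5,7) -> (5,4)

Answer: ________
_____*__
_____*__
_____*__
_____*__
_____**_
________
________
________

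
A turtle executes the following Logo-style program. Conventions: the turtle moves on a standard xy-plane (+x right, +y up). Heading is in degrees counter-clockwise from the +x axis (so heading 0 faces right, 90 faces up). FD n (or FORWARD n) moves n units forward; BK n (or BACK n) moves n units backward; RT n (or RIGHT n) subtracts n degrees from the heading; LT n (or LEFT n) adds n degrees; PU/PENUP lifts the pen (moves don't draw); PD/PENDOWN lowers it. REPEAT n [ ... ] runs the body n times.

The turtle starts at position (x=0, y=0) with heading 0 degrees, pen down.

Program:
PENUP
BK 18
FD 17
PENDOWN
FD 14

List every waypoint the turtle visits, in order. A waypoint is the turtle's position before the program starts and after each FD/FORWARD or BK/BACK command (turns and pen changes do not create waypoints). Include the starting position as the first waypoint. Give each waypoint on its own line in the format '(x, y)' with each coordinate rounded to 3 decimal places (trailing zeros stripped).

Executing turtle program step by step:
Start: pos=(0,0), heading=0, pen down
PU: pen up
BK 18: (0,0) -> (-18,0) [heading=0, move]
FD 17: (-18,0) -> (-1,0) [heading=0, move]
PD: pen down
FD 14: (-1,0) -> (13,0) [heading=0, draw]
Final: pos=(13,0), heading=0, 1 segment(s) drawn
Waypoints (4 total):
(0, 0)
(-18, 0)
(-1, 0)
(13, 0)

Answer: (0, 0)
(-18, 0)
(-1, 0)
(13, 0)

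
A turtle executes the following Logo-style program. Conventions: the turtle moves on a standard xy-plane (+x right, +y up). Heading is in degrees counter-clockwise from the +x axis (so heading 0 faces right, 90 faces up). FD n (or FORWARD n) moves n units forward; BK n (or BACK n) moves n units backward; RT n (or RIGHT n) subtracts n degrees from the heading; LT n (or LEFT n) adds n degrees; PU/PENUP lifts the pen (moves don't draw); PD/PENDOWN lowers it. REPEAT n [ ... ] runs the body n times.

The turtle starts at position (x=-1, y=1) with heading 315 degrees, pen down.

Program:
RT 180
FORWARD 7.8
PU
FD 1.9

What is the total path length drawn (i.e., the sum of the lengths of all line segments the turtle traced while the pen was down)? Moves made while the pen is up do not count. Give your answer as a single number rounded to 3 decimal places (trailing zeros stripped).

Answer: 7.8

Derivation:
Executing turtle program step by step:
Start: pos=(-1,1), heading=315, pen down
RT 180: heading 315 -> 135
FD 7.8: (-1,1) -> (-6.515,6.515) [heading=135, draw]
PU: pen up
FD 1.9: (-6.515,6.515) -> (-7.859,7.859) [heading=135, move]
Final: pos=(-7.859,7.859), heading=135, 1 segment(s) drawn

Segment lengths:
  seg 1: (-1,1) -> (-6.515,6.515), length = 7.8
Total = 7.8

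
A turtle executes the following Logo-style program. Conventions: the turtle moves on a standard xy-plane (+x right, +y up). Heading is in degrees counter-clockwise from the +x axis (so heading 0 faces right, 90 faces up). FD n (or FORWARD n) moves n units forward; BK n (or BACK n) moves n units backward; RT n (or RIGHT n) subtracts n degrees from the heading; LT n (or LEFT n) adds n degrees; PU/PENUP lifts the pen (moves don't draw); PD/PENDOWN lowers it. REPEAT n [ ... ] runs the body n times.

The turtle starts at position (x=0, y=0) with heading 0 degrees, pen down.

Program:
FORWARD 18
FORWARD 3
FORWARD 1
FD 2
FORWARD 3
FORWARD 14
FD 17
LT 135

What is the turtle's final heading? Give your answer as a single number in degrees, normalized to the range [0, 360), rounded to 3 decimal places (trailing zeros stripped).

Answer: 135

Derivation:
Executing turtle program step by step:
Start: pos=(0,0), heading=0, pen down
FD 18: (0,0) -> (18,0) [heading=0, draw]
FD 3: (18,0) -> (21,0) [heading=0, draw]
FD 1: (21,0) -> (22,0) [heading=0, draw]
FD 2: (22,0) -> (24,0) [heading=0, draw]
FD 3: (24,0) -> (27,0) [heading=0, draw]
FD 14: (27,0) -> (41,0) [heading=0, draw]
FD 17: (41,0) -> (58,0) [heading=0, draw]
LT 135: heading 0 -> 135
Final: pos=(58,0), heading=135, 7 segment(s) drawn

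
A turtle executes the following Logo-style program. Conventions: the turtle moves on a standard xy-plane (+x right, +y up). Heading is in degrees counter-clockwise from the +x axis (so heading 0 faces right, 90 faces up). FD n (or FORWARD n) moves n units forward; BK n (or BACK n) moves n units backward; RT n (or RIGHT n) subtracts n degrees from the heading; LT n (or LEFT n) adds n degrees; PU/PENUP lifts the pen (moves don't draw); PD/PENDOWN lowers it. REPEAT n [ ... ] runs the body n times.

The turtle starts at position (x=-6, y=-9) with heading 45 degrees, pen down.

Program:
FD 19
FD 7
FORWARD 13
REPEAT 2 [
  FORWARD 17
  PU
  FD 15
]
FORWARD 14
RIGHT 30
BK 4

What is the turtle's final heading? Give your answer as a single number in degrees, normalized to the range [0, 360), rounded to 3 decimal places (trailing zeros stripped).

Executing turtle program step by step:
Start: pos=(-6,-9), heading=45, pen down
FD 19: (-6,-9) -> (7.435,4.435) [heading=45, draw]
FD 7: (7.435,4.435) -> (12.385,9.385) [heading=45, draw]
FD 13: (12.385,9.385) -> (21.577,18.577) [heading=45, draw]
REPEAT 2 [
  -- iteration 1/2 --
  FD 17: (21.577,18.577) -> (33.598,30.598) [heading=45, draw]
  PU: pen up
  FD 15: (33.598,30.598) -> (44.205,41.205) [heading=45, move]
  -- iteration 2/2 --
  FD 17: (44.205,41.205) -> (56.225,53.225) [heading=45, move]
  PU: pen up
  FD 15: (56.225,53.225) -> (66.832,63.832) [heading=45, move]
]
FD 14: (66.832,63.832) -> (76.731,73.731) [heading=45, move]
RT 30: heading 45 -> 15
BK 4: (76.731,73.731) -> (72.868,72.696) [heading=15, move]
Final: pos=(72.868,72.696), heading=15, 4 segment(s) drawn

Answer: 15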